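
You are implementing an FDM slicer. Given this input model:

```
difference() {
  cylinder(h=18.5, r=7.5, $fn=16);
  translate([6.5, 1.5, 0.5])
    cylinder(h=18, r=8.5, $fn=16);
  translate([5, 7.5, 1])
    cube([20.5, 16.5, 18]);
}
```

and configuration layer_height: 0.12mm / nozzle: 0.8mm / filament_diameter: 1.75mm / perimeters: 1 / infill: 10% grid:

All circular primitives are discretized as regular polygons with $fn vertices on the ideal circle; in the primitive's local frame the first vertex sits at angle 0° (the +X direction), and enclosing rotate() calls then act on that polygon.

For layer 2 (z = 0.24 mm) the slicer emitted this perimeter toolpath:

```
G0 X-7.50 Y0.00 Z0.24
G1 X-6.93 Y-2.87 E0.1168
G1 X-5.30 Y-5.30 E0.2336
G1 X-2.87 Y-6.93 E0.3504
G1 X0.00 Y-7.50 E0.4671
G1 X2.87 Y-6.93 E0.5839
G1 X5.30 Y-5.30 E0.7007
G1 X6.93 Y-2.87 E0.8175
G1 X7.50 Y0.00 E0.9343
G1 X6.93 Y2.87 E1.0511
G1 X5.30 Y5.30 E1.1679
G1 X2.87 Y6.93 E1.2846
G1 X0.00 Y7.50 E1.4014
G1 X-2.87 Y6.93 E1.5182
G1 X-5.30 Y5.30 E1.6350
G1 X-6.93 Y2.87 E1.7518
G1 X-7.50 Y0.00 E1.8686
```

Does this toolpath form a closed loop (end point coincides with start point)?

yes

Start point (G0): (-7.50, 0.00). End point (last G1): the path returns to the start — closed.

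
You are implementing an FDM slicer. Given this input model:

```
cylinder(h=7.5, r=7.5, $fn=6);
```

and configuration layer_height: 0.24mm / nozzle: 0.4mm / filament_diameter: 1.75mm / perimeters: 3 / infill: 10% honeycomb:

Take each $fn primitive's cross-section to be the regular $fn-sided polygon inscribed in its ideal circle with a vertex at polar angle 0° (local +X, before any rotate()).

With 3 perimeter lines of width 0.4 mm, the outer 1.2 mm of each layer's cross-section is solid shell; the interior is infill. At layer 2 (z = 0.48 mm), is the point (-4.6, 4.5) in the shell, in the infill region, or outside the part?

shell

At z = 0.48 mm: the r=7.5 cylinder gives a regular 6-gon of circumradius 7.5 (constant along its height). Overall, the cross-section is a single solid region. The nearest boundary edge runs (-3.75, 6.50)→(-7.50, 0.00); distance from the point to it = 0.26 mm. The point is inside the cross-section, 0.26 mm from the nearest boundary — within the 1.2 mm shell band (3 × 0.4).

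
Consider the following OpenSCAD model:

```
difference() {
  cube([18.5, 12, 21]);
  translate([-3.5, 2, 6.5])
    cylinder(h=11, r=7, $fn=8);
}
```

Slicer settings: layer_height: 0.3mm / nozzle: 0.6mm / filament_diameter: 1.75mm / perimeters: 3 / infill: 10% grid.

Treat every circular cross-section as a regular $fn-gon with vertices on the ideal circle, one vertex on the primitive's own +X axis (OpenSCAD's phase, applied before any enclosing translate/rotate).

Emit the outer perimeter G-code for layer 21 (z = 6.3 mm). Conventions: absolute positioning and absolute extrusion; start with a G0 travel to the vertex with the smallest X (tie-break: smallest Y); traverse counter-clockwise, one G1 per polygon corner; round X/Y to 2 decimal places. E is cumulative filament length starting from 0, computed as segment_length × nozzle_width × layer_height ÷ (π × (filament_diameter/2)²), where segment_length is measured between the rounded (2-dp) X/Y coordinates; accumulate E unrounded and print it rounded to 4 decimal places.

At z = 6.3 mm: the 18.5×12 cube contributes its full rectangle; the cylinder at (-3.5, 2) is not intersected at this z (z outside [6.5, 17.5]); Subtracting the remaining from the first: none of the subtracted shapes is present at this height, so the 18.5×12 cube is unchanged — 1 connected region. The outline is a single polygon with 4 vertices. Extrusion per mm of travel: 0.6 × 0.3 / (π × 0.875²) = 0.074835. Accumulating E over each segment gives final E = 4.5650.

G0 X0.00 Y0.00 Z6.30
G1 X18.50 Y0.00 E1.3845
G1 X18.50 Y12.00 E2.2825
G1 X0.00 Y12.00 E3.6669
G1 X0.00 Y0.00 E4.5650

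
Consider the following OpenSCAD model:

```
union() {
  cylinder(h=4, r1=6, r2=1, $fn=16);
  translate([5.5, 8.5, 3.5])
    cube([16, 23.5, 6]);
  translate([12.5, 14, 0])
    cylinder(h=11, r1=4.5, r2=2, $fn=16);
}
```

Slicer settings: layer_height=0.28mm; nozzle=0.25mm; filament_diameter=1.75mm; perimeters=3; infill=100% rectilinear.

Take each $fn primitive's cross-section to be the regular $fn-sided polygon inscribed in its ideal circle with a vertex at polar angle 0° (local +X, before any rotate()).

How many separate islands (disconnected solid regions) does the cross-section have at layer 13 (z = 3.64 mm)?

2

At z = 3.64 mm: the cone: at t=0.910 of its height the radius interpolates to r₁+(r₂−r₁)t = 1.450, giving a regular 16-gon of that circumradius; the cube at (5.5, 8.5) is present — its section is the full 16×23.5 rectangle; the cone at (12.5, 14): at t=0.331 of its height the radius interpolates to r₁+(r₂−r₁)t = 3.673, giving a regular 16-gon of that circumradius; Merging all regions: the regions partially overlap (shared area 41.30 mm²), so overlapping operands fuse into one piece — 2 connected regions. Overall, the cross-section has 2 separate islands. Island count = 2.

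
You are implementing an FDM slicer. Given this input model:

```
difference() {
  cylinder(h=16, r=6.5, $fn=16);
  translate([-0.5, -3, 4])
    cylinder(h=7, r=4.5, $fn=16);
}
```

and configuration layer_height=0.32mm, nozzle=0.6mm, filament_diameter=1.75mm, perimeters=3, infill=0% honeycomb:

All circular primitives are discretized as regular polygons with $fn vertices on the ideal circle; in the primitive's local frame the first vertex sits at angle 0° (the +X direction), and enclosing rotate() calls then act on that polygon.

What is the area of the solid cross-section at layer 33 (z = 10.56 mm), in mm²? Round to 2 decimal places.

73.73 mm²

At z = 10.56 mm: the cylinder: section is a regular 16-gon, circumradius r=6.5 (area = (16/2)·6.500²·sin(360°/16) = 129.35 mm²); the r=4.5 cylinder at (-0.5, -3) gives a regular 16-gon of circumradius 4.5 (constant along its height) (area = (16/2)·4.500²·sin(360°/16) = 61.99 mm²); After the difference (first − rest): starting from the r=6.5 cylinder (129.35 mm²), the r=4.5 cylinder at (-0.5, -3) partially overlaps it — only the 55.62 mm² overlap (of its 61.99 mm²) is removed, clipping the outline — area = 73.73 mm². Overall, the cross-section is a single solid region. Net area = 73.73 mm².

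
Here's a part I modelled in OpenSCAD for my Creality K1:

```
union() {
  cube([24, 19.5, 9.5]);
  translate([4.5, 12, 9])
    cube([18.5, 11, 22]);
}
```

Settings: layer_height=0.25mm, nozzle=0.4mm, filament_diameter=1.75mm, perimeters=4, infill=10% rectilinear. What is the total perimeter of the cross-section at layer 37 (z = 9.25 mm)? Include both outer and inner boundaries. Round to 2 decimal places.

At z = 9.25 mm: the cube (footprint 24×19.5) is included at this height (perimeter 87.00 mm); the 18.5×11 cube at (4.5, 12) contributes its full rectangle (perimeter 59.00 mm); Merging all regions: the regions partially overlap (shared area 138.75 mm²), so the edge portions inside another operand are dropped and the merged outline is re-measured after clipping — boundary = 94.00 mm. Overall, the cross-section is a single solid region. Total boundary length (outer) = 94.00 mm.

94.00 mm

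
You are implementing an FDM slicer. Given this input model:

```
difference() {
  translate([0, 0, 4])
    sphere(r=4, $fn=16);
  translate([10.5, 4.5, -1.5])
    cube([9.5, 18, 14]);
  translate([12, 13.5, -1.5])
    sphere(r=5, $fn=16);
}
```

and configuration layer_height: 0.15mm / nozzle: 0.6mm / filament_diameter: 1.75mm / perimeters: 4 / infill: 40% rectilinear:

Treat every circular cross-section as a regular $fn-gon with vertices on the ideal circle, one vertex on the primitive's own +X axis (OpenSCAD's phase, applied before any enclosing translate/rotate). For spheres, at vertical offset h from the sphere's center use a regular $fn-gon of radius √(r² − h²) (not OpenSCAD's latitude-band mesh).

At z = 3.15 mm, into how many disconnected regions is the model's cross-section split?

At z = 3.15 mm: the sphere: section is a regular 16-gon, circumradius = √(r²−h²) = √(4²−0.85²) = 3.909; the cube at (10.5, 4.5) is present — its section is the full 9.5×18 rectangle; the r=5 sphere at (12, 13.5) slices to a regular 16-gon of circumradius 1.838 (√(r²−h²) with h=4.65 from center); Subtracting the remaining from the first: starting from the r=4 sphere, the 9.5×18 cube at (10.5, 4.5) misses the remaining region (no effect); the r=5 sphere at (12, 13.5) misses the remaining region (no effect) — 1 connected region. The result has 1 disconnected region.

1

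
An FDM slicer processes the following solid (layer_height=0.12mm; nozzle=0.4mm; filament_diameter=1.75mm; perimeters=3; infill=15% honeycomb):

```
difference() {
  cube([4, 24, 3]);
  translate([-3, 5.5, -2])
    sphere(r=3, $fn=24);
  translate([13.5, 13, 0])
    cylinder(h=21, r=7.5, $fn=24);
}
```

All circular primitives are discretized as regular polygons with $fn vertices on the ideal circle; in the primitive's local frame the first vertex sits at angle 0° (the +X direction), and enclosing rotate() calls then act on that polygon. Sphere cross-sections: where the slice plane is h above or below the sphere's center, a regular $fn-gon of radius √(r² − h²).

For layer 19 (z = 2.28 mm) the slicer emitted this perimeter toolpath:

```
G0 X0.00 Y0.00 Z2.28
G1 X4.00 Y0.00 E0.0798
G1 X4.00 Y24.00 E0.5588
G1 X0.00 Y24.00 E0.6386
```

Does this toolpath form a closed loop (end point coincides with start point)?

Start point (G0): (0.00, 0.00). End point (last G1): the path does not return to the start — open.

no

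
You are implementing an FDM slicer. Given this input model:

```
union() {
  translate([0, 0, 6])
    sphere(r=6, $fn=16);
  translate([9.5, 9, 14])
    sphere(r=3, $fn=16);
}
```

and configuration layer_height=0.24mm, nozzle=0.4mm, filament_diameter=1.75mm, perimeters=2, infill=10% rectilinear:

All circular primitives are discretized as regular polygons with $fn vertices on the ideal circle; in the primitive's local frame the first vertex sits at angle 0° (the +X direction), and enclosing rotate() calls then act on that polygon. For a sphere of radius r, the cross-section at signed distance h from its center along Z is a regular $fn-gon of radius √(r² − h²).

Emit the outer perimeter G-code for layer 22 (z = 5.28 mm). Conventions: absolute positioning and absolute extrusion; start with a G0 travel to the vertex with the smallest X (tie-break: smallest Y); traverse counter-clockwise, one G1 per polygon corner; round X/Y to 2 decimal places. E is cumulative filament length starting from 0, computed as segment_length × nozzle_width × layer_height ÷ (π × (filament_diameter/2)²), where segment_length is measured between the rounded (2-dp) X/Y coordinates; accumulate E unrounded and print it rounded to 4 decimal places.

G0 X-5.96 Y0.00 Z5.28
G1 X-5.50 Y-2.28 E0.0928
G1 X-4.21 Y-4.21 E0.1855
G1 X-2.28 Y-5.50 E0.2781
G1 X0.00 Y-5.96 E0.3710
G1 X2.28 Y-5.50 E0.4638
G1 X4.21 Y-4.21 E0.5565
G1 X5.50 Y-2.28 E0.6491
G1 X5.96 Y0.00 E0.7419
G1 X5.50 Y2.28 E0.8348
G1 X4.21 Y4.21 E0.9274
G1 X2.28 Y5.50 E1.0201
G1 X0.00 Y5.96 E1.1129
G1 X-2.28 Y5.50 E1.2058
G1 X-4.21 Y4.21 E1.2984
G1 X-5.50 Y2.28 E1.3911
G1 X-5.96 Y0.00 E1.4839

At z = 5.28 mm: the sphere: section is a regular 16-gon, circumradius = √(r²−h²) = √(6²−0.72²) = 5.957; the sphere at (9.5, 9) does not reach this height (|z−center|=8.720 > r=3); Taking the union: only the r=6 sphere is present, so the union is just that shape — 1 connected region. The outline is a single polygon with 16 vertices. Extrusion per mm of travel: 0.4 × 0.24 / (π × 0.875²) = 0.039912. Accumulating E over each segment gives final E = 1.4839.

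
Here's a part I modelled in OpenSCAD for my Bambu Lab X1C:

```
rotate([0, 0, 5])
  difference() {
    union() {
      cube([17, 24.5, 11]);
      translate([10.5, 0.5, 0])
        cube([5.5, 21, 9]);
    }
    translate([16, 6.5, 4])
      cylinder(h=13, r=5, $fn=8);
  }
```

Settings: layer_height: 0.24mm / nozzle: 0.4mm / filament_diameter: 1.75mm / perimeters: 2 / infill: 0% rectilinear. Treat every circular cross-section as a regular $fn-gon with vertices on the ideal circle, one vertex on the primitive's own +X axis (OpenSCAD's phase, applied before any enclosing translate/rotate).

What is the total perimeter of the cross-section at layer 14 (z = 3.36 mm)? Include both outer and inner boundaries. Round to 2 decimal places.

At z = 3.36 mm: the cube is present — its section is the full 17×24.5 rectangle (perimeter 83.00 mm); the cube at (10.5, 0.5) (footprint 5.5×21) is included at this height (perimeter 53.00 mm); Combining (union): the 5.5×21 cube at (10.5, 0.5) lies entirely inside the 17×24.5 cube, so the union is just the 17×24.5 cube — boundary = 83.00 mm; the cylinder at (16, 6.5) does not reach this height (z outside [4, 17]); After the difference (first − rest): none of the subtracted shapes is present at this height, so the result so far is unchanged — boundary = 83.00 mm; (rotated 5° about Z; rotation is an isometry so areas/perimeters/island counts are preserved). Overall, the cross-section is a single solid region. Total boundary length (outer) = 83.00 mm.

83.00 mm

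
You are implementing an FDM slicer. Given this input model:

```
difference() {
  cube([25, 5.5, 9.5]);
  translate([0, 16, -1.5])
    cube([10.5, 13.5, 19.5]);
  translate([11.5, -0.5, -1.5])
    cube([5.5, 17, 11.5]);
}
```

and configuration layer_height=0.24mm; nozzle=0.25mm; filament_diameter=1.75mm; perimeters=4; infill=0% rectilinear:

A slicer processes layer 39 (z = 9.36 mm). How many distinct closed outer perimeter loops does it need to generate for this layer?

2

At z = 9.36 mm: the 25×5.5 cube contributes its full rectangle; the 10.5×13.5 cube at (0, 16) contributes its full rectangle; the 5.5×17 cube at (11.5, -0.5) contributes its full rectangle; Taking the first minus the rest: starting from the 25×5.5 cube, the 10.5×13.5 cube at (0, 16) misses the remaining region (no effect); the 5.5×17 cube at (11.5, -0.5) partially overlaps it — only the 30.25 mm² overlap (of its 93.50 mm²) is removed, clipping the outline — 2 connected regions. The result has 2 disconnected regions.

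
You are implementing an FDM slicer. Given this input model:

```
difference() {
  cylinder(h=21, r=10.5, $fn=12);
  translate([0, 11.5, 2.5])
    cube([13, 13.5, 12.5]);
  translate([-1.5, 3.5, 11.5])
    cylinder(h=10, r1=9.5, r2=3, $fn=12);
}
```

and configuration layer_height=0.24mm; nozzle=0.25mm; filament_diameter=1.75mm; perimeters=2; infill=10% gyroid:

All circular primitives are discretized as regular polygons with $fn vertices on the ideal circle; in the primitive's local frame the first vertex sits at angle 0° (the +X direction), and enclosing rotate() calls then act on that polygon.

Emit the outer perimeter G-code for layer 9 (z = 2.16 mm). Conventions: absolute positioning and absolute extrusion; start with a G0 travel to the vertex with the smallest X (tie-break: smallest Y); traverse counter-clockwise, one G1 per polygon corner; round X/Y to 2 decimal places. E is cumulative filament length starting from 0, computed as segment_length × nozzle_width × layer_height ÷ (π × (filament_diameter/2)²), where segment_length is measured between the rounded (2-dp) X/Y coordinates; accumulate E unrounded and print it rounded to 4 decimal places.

At z = 2.16 mm: the r=10.5 cylinder contributes a regular 12-gon of circumradius 10.5; the cube at (0, 11.5) is not intersected at this z (z outside [2.5, 15]); the cone at (-1.5, 3.5) is absent (z outside [11.5, 21.5]); After the difference (first − rest): none of the subtracted shapes is present at this height, so the r=10.5 cylinder is unchanged — 1 connected region. The outline is a single polygon with 12 vertices. Extrusion per mm of travel: 0.25 × 0.24 / (π × 0.875²) = 0.024945. Accumulating E over each segment gives final E = 1.6267.

G0 X-10.50 Y0.00 Z2.16
G1 X-9.09 Y-5.25 E0.1356
G1 X-5.25 Y-9.09 E0.2711
G1 X0.00 Y-10.50 E0.4067
G1 X5.25 Y-9.09 E0.5423
G1 X9.09 Y-5.25 E0.6777
G1 X10.50 Y0.00 E0.8133
G1 X9.09 Y5.25 E0.9489
G1 X5.25 Y9.09 E1.0844
G1 X0.00 Y10.50 E1.2200
G1 X-5.25 Y9.09 E1.3556
G1 X-9.09 Y5.25 E1.4911
G1 X-10.50 Y0.00 E1.6267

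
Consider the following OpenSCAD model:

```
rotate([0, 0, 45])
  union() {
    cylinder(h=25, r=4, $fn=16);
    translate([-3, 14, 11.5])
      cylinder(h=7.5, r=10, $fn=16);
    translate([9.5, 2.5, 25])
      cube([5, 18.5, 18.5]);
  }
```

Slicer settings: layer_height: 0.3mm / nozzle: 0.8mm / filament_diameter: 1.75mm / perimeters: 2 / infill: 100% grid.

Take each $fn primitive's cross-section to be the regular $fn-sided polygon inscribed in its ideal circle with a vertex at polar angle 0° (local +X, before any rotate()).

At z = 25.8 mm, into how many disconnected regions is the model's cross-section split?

1

At z = 25.8 mm: the cylinder does not reach this height (z outside [0, 25]); the cylinder at (-3, 14) does not reach this height (z outside [11.5, 19]); the 5×18.5 cube at (9.5, 2.5) contributes its full rectangle; Combining (union): only the 5×18.5 cube at (9.5, 2.5) is present, so the union is just that shape — 1 connected region; (rotated 45° about Z; rotation is an isometry so areas/perimeters/island counts are preserved). The result has 1 disconnected region.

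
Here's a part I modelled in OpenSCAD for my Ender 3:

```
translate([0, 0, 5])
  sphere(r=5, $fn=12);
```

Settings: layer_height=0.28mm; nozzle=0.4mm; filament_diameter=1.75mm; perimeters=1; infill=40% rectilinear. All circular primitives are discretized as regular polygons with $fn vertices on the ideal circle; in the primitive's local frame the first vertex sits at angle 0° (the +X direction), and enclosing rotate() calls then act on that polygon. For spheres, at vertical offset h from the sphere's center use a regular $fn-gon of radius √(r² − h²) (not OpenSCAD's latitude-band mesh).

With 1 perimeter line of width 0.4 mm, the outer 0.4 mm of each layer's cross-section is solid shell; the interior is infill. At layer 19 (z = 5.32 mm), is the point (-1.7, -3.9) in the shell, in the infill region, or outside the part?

At z = 5.32 mm: the r=5 sphere slices to a regular 12-gon of circumradius 4.990 (√(r²−h²) with h=0.32 from center). Overall, the cross-section is a single solid region. The nearest boundary edge runs (-2.49, -4.32)→(-0.00, -4.99); distance from the point to it = 0.61 mm. The point is inside the cross-section and 0.61 mm from the nearest boundary — more than the 0.4 mm shell width (1 × 0.4), so it's in the infill interior.

infill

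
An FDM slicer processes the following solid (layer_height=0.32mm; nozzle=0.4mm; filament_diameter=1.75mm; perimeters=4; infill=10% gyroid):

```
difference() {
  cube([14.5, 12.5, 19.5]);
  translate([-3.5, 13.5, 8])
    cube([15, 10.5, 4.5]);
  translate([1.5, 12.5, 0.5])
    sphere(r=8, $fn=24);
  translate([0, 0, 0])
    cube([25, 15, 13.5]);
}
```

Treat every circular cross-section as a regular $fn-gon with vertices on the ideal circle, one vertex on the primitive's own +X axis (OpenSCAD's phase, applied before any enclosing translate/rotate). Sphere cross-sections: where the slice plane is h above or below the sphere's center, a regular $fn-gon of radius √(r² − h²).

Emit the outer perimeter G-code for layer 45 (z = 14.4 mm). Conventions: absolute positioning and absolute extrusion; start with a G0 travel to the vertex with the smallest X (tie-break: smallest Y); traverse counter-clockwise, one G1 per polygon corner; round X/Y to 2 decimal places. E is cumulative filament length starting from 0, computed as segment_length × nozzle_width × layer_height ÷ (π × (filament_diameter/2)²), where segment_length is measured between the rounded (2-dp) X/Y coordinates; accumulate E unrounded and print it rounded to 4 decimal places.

G0 X0.00 Y0.00 Z14.40
G1 X14.50 Y0.00 E0.7716
G1 X14.50 Y12.50 E1.4368
G1 X0.00 Y12.50 E2.2085
G1 X0.00 Y0.00 E2.8737

At z = 14.4 mm: the 14.5×12.5 cube contributes its full rectangle; the cube at (-3.5, 13.5) does not reach this height (z outside [8, 12.5]); the sphere at (1.5, 12.5) is not intersected at this z (|z−center|=13.900 > r=8); the cube is absent (z outside [0, 13.5]); Subtracting the remaining from the first: none of the subtracted shapes is present at this height, so the 14.5×12.5 cube is unchanged — 1 connected region. The outline is a single polygon with 4 vertices. Extrusion per mm of travel: 0.4 × 0.32 / (π × 0.875²) = 0.053216. Accumulating E over each segment gives final E = 2.8737.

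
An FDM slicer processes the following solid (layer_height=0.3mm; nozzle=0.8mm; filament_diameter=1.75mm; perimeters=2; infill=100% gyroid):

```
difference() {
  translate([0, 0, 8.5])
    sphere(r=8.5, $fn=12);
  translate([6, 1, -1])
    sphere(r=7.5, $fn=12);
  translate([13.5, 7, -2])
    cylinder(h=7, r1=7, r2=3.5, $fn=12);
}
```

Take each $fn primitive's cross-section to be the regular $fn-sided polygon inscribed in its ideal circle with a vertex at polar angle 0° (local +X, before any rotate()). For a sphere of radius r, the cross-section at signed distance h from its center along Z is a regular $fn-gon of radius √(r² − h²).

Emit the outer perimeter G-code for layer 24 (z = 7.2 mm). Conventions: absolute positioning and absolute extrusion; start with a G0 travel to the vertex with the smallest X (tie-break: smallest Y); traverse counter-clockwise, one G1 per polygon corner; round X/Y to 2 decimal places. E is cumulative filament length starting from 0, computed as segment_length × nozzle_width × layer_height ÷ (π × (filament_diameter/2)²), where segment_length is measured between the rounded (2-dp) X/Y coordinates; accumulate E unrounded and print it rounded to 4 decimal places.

At z = 7.2 mm: the r=8.5 sphere contributes a regular 12-gon of circumradius √(8.5²−1.3²) = 8.400; the sphere at (6, 1) is not intersected at this z (|z−center|=8.200 > r=7.5); the cone at (13.5, 7) is absent (z outside [-2, 5]); Taking the first minus the rest: none of the subtracted shapes is present at this height, so the r=8.5 sphere is unchanged — 1 connected region. The outline is a single polygon with 12 vertices. Extrusion per mm of travel: 0.8 × 0.3 / (π × 0.875²) = 0.099780. Accumulating E over each segment gives final E = 5.2047.

G0 X-8.40 Y0.00 Z7.20
G1 X-7.27 Y-4.20 E0.4340
G1 X-4.20 Y-7.27 E0.8672
G1 X0.00 Y-8.40 E1.3012
G1 X4.20 Y-7.27 E1.7352
G1 X7.27 Y-4.20 E2.1684
G1 X8.40 Y0.00 E2.6023
G1 X7.27 Y4.20 E3.0363
G1 X4.20 Y7.27 E3.4695
G1 X0.00 Y8.40 E3.9035
G1 X-4.20 Y7.27 E4.3375
G1 X-7.27 Y4.20 E4.7707
G1 X-8.40 Y0.00 E5.2047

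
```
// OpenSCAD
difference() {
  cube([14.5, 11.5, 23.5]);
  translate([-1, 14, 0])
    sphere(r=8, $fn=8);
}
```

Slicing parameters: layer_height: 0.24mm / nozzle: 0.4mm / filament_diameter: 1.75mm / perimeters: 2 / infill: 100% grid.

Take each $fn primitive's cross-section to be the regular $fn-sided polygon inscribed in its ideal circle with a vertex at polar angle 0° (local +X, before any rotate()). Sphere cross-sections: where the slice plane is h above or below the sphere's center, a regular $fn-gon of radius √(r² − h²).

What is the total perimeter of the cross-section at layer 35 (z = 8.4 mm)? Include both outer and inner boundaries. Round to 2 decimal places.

52.00 mm

At z = 8.4 mm: the cube is present — its section is the full 14.5×11.5 rectangle (perimeter 52.00 mm); the sphere at (-1, 14) is not intersected at this z (|z−center|=8.400 > r=8); After the difference (first − rest): none of the subtracted shapes is present at this height, so the 14.5×11.5 cube is unchanged — boundary = 52.00 mm. Overall, the cross-section is a single solid region. Total boundary length (outer) = 52.00 mm.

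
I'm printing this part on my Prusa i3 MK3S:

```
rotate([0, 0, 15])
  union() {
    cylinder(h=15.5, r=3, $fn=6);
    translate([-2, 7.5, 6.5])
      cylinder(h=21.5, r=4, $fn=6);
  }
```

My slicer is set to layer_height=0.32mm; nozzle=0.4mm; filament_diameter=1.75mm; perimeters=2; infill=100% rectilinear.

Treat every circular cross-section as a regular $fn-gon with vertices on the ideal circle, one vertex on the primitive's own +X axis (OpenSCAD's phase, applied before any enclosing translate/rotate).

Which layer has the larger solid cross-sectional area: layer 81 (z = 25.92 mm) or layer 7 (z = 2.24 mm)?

layer 81 (z = 25.92 mm)

Layer 81 (z = 25.92): the cylinder is not intersected at this z (z outside [0, 15.5]); the cylinder at (-2, 7.5): section is a regular 6-gon, circumradius r=4 (area = (6/2)·4.000²·sin(360°/6) = 41.57 mm²); Combining (union): only the r=4 cylinder at (-2, 7.5) is present, so the union is just that shape — area = 41.57 mm²; (rotated 15° about Z; rotation is an isometry so areas/perimeters/island counts are preserved). So its area = 41.57 mm². Layer 7 (z = 2.24): the r=3 cylinder contributes a regular 6-gon of circumradius 3 (area = (6/2)·3.000²·sin(360°/6) = 23.38 mm²); the cylinder at (-2, 7.5) is absent (z outside [6.5, 28]); Merging all regions: only the r=3 cylinder is present, so the union is just that shape — area = 23.38 mm²; (rotated 15° about Z; rotation is an isometry so areas/perimeters/island counts are preserved). So its area = 23.38 mm². Layer 81 is larger (41.57 vs 23.38 mm²).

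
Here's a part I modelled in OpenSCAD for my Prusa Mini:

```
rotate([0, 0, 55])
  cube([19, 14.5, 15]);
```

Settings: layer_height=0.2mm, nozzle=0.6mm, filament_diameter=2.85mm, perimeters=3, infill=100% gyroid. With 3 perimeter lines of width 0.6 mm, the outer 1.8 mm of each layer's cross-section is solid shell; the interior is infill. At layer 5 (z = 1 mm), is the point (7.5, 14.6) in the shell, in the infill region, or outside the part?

infill

At z = 1 mm: the cube is present — its section is the full 19×14.5 rectangle; (whole slice rotated 55° about Z — lengths, areas and connectivity unchanged). Overall, the cross-section is a single solid region. Undo the 55° rotation: the query point maps to (16.261, 2.231) in the un-rotated model frame. The nearest boundary edge runs (0.00, 0.00)→(19.00, 0.00); distance from the point to it = 2.23 mm. The point is inside the cross-section and 2.23 mm from the nearest boundary — more than the 1.8 mm shell width (3 × 0.6), so it's in the infill interior.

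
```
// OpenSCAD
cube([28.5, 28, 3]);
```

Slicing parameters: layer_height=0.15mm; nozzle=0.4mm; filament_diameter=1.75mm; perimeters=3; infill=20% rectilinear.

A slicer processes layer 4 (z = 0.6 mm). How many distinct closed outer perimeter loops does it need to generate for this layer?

At z = 0.6 mm: the cube is present — its section is the full 28.5×28 rectangle. The result has 1 disconnected region.

1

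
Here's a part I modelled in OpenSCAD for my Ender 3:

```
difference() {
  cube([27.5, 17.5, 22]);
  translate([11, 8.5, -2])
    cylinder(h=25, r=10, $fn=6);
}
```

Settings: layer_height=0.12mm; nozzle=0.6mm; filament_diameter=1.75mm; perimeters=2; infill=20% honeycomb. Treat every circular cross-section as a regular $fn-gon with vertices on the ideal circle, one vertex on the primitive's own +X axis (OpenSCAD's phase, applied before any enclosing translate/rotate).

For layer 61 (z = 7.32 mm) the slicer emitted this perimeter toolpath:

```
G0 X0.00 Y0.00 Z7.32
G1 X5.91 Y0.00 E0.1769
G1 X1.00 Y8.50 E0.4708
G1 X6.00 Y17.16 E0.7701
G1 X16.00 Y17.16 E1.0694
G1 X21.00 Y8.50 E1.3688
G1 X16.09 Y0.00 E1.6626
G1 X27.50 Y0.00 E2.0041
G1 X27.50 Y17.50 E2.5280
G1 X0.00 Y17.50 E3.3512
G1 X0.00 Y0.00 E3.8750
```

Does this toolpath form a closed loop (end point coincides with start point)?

yes

Start point (G0): (0.00, 0.00). End point (last G1): the path returns to the start — closed.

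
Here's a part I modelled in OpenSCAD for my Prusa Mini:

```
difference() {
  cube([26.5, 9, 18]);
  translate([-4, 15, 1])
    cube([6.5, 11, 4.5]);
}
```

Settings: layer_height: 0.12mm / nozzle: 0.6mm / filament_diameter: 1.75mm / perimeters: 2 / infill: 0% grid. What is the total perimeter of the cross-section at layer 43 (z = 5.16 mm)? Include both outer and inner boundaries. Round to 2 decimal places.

71.00 mm

At z = 5.16 mm: the cube is present — its section is the full 26.5×9 rectangle (perimeter 71.00 mm); the cube at (-4, 15) (footprint 6.5×11) is included at this height (perimeter 35.00 mm); Taking the first minus the rest: starting from the 26.5×9 cube, the 6.5×11 cube at (-4, 15) misses the remaining region (no effect) — boundary = 71.00 mm. Overall, the cross-section is a single solid region. Total boundary length (outer) = 71.00 mm.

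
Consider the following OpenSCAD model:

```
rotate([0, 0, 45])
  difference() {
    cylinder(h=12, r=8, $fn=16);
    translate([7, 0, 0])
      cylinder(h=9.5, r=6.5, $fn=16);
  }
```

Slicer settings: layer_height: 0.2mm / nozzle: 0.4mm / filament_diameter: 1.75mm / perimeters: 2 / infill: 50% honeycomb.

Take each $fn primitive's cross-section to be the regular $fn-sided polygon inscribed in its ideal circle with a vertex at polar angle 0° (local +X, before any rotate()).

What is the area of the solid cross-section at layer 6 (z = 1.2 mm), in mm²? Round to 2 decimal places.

At z = 1.2 mm: the cylinder: section is a regular 16-gon, circumradius r=8 (area = (16/2)·8.000²·sin(360°/16) = 195.93 mm²); the r=6.5 cylinder at (7, 0) gives a regular 16-gon of circumradius 6.5 (constant along its height) (area = (16/2)·6.500²·sin(360°/16) = 129.35 mm²); Taking the first minus the rest: starting from the r=8 cylinder (195.93 mm²), the r=6.5 cylinder at (7, 0) partially overlaps it — only the 64.17 mm² overlap (of its 129.35 mm²) is removed, clipping the outline — area = 131.76 mm²; (whole slice rotated 45° about Z — lengths, areas and connectivity unchanged). Overall, the cross-section is a single solid region. Net area = 131.76 mm².

131.76 mm²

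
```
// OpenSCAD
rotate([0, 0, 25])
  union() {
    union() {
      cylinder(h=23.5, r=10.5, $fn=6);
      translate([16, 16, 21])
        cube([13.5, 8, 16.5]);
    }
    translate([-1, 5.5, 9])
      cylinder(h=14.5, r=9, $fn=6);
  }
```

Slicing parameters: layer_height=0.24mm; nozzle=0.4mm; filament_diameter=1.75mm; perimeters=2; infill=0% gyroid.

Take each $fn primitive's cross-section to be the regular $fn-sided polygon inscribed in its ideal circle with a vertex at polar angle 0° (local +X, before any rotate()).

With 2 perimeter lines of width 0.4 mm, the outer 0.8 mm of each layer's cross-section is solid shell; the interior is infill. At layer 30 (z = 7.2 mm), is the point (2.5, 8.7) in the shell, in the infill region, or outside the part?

shell

At z = 7.2 mm: the r=10.5 cylinder contributes a regular 6-gon of circumradius 10.5; the cube at (16, 16) is not intersected at this z (z outside [21, 37.5]); Merging all regions: only the r=10.5 cylinder is present, so the union is just that shape — 1 connected region; the cylinder at (-1, 5.5) is absent (z outside [9, 23.5]); Merging all regions: only the result so far is present, so the union is just that shape — 1 connected region; (rotated 25° about Z; rotation is an isometry so areas/perimeters/island counts are preserved). Overall, the cross-section is a single solid region. Undo the 25° rotation: the query point maps to (5.943, 6.828) in the un-rotated model frame. The nearest boundary edge runs (10.50, 0.00)→(5.25, 9.09); distance from the point to it = 0.53 mm. The point is inside the cross-section, 0.53 mm from the nearest boundary — within the 0.8 mm shell band (2 × 0.4).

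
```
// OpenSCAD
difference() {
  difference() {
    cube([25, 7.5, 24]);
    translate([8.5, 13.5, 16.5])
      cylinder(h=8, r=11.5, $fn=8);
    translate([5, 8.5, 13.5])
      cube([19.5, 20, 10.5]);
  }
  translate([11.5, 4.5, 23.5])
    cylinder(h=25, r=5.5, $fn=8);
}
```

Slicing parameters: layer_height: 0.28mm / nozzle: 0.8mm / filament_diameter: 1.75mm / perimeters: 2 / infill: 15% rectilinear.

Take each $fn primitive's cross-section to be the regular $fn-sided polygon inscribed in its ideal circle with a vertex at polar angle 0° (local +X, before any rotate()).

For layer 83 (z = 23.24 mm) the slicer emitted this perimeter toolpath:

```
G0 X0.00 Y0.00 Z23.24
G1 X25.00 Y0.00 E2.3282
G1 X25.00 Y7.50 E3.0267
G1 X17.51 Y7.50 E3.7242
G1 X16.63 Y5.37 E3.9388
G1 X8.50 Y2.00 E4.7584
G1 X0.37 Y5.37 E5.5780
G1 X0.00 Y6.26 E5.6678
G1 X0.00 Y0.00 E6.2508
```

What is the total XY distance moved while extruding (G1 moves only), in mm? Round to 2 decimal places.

67.12 mm

Sum the Euclidean lengths of each G1 segment: total = 67.12 mm.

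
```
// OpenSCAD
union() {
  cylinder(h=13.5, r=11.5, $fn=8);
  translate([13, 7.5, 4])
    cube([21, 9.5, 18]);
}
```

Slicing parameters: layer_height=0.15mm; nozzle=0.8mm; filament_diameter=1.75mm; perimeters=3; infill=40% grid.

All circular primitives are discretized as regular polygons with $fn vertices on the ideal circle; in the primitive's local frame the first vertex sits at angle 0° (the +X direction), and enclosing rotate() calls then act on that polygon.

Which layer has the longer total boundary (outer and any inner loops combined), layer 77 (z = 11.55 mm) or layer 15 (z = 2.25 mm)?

layer 77 (z = 11.55 mm)

Layer 77 (z = 11.55): the cylinder: section is a regular 8-gon, circumradius r=11.5 (perimeter = 2·8·11.500·sin(180°/8) = 70.41 mm); the cube at (13, 7.5) (footprint 21×9.5) is included at this height (perimeter 61.00 mm); Taking the union: the 2 present regions are separate (no shared area or edge), so areas and boundary lengths simply add and each stays a separate island — boundary = 131.41 mm. So its perimeter = 131.41 mm. Layer 15 (z = 2.25): the cylinder: section is a regular 8-gon, circumradius r=11.5 (perimeter = 2·8·11.500·sin(180°/8) = 70.41 mm); the cube at (13, 7.5) is absent (z outside [4, 22]); Combining (union): only the r=11.5 cylinder is present, so the union is just that shape — boundary = 70.41 mm. So its perimeter = 70.41 mm. Layer 77 is larger (131.41 vs 70.41 mm).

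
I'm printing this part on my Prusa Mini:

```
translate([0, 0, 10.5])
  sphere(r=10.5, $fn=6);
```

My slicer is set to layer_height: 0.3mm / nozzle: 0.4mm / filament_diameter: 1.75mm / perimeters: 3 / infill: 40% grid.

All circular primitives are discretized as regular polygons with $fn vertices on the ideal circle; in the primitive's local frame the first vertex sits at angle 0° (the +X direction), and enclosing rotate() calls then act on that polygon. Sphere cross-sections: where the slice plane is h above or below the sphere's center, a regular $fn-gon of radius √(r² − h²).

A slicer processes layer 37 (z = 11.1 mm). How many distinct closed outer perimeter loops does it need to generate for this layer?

1

At z = 11.1 mm: the sphere: section is a regular 6-gon, circumradius = √(r²−h²) = √(10.5²−0.6²) = 10.483. The result has 1 disconnected region.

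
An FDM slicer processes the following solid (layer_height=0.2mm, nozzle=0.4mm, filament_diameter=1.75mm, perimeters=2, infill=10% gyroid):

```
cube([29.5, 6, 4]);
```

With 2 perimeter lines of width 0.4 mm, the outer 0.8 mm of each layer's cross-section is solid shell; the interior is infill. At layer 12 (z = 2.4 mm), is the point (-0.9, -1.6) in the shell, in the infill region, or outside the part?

At z = 2.4 mm: the 29.5×6 cube contributes its full rectangle. Overall, the cross-section is a single solid region. The nearest boundary edge runs (0.00, 0.00)→(29.50, 0.00); distance from the point to it = 1.84 mm. The point is not inside any of the regions above, so it lies outside the cross-section (1.84 mm from the nearest boundary).

outside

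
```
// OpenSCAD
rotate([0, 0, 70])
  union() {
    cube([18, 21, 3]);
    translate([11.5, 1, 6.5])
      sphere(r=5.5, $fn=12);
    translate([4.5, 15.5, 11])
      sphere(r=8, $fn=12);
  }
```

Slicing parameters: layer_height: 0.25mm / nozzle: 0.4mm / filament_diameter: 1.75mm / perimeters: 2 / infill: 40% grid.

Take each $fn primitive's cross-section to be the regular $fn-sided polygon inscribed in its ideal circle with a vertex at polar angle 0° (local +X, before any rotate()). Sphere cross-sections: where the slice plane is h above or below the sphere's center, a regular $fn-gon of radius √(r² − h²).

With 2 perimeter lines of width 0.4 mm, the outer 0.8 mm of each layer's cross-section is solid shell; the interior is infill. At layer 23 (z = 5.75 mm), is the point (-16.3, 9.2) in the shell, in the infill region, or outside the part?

infill

At z = 5.75 mm: the cube does not reach this height (z outside [0, 3]); the sphere at (11.5, 1): section is a regular 12-gon, circumradius = √(r²−h²) = √(5.5²−0.75²) = 5.449; the sphere at (4.5, 15.5): section is a regular 12-gon, circumradius = √(r²−h²) = √(8²−5.25²) = 6.036; Merging all regions: the 2 present regions are separate (no shared area or edge), so areas and boundary lengths simply add and each stays a separate island — 2 connected regions; (rotated 70° about Z; rotation is an isometry so areas/perimeters/island counts are preserved). Overall, the cross-section has 2 separate islands. Undo the 70° rotation: the query point maps to (3.070, 18.464) in the un-rotated model frame. The nearest boundary edge runs (1.48, 20.73)→(4.50, 21.54); distance from the point to it = 2.60 mm. (Shell/infill is judged within the island containing the point — the largest one.) The point is inside the cross-section and 2.60 mm from the nearest boundary — more than the 0.8 mm shell width (2 × 0.4), so it's in the infill interior.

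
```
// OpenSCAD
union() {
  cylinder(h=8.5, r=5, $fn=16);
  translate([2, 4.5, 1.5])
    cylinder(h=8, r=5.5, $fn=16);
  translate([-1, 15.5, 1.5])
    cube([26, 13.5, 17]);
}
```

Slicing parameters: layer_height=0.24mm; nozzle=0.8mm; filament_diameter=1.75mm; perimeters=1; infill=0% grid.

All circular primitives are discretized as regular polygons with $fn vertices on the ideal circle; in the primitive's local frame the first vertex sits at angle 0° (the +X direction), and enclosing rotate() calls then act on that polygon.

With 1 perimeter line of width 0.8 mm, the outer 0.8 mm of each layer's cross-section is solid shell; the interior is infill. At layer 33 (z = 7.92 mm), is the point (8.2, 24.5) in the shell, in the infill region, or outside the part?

At z = 7.92 mm: the cylinder: section is a regular 16-gon, circumradius r=5; the cylinder at (2, 4.5): section is a regular 16-gon, circumradius r=5.5; the cube at (-1, 15.5) is present — its section is the full 26×13.5 rectangle; Taking the union: the regions partially overlap (shared area 35.22 mm²), so overlapping operands fuse into one piece — 2 connected regions. Overall, the cross-section has 2 separate islands. The nearest boundary edge runs (-1.00, 29.00)→(25.00, 29.00); distance from the point to it = 4.50 mm. (Shell/infill is judged within the island containing the point — the largest one.) The point is inside the cross-section and 4.50 mm from the nearest boundary — more than the 0.8 mm shell width (1 × 0.8), so it's in the infill interior.

infill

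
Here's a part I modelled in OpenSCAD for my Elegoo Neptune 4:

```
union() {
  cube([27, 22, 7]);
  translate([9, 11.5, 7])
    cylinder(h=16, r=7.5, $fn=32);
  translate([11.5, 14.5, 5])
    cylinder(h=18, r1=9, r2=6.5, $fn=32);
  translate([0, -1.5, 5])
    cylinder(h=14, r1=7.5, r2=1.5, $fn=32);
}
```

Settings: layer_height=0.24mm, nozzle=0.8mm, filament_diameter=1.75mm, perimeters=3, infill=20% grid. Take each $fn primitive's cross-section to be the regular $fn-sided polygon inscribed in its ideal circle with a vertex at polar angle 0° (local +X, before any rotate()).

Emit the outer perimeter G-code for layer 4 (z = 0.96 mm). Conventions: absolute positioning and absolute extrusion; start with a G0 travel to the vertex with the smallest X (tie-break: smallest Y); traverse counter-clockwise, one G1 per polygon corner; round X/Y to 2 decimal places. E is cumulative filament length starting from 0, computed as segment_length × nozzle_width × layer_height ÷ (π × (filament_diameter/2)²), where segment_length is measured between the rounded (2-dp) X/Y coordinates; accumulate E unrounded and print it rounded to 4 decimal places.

At z = 0.96 mm: the cube is present — its section is the full 27×22 rectangle; the cylinder at (9, 11.5) does not reach this height (z outside [7, 23]); the cone at (11.5, 14.5) is not intersected at this z (z outside [5, 23]); the cone at (0, -1.5) is absent (z outside [5, 19]); Merging all regions: only the 27×22 cube is present, so the union is just that shape — 1 connected region. The outline is a single polygon with 4 vertices. Extrusion per mm of travel: 0.8 × 0.24 / (π × 0.875²) = 0.079824. Accumulating E over each segment gives final E = 7.8228.

G0 X0.00 Y0.00 Z0.96
G1 X27.00 Y0.00 E2.1553
G1 X27.00 Y22.00 E3.9114
G1 X0.00 Y22.00 E6.0666
G1 X0.00 Y0.00 E7.8228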